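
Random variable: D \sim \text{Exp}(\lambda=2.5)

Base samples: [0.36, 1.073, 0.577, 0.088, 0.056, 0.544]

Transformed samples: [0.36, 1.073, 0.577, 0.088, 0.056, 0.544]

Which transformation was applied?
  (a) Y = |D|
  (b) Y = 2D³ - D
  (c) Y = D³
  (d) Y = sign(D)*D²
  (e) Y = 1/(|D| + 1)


Checking option (a) Y = |D|:
  D = 0.36 -> Y = 0.36 ✓
  D = 1.073 -> Y = 1.073 ✓
  D = 0.577 -> Y = 0.577 ✓
All samples match this transformation.

(a) |D|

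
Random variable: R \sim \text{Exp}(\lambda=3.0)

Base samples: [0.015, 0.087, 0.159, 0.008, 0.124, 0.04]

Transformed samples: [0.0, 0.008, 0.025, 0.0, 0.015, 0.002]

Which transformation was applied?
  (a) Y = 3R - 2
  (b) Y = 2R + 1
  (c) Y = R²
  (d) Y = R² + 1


Checking option (c) Y = R²:
  R = 0.015 -> Y = 0.0 ✓
  R = 0.087 -> Y = 0.008 ✓
  R = 0.159 -> Y = 0.025 ✓
All samples match this transformation.

(c) R²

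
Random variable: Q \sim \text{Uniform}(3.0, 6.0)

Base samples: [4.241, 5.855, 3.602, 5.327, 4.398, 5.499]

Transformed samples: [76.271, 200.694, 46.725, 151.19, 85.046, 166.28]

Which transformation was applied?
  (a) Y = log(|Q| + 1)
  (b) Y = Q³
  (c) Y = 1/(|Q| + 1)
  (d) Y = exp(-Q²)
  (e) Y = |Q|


Checking option (b) Y = Q³:
  Q = 4.241 -> Y = 76.271 ✓
  Q = 5.855 -> Y = 200.694 ✓
  Q = 3.602 -> Y = 46.725 ✓
All samples match this transformation.

(b) Q³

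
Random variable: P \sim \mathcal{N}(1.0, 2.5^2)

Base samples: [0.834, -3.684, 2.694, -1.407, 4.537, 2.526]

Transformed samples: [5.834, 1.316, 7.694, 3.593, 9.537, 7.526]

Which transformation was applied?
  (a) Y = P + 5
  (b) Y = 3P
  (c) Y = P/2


Checking option (a) Y = P + 5:
  P = 0.834 -> Y = 5.834 ✓
  P = -3.684 -> Y = 1.316 ✓
  P = 2.694 -> Y = 7.694 ✓
All samples match this transformation.

(a) P + 5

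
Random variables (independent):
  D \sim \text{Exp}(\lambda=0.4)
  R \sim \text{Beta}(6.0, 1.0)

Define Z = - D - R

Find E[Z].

E[Z] = -1*E[D] - 1*E[R]
E[D] = 2.5
E[R] = 0.85714286
E[Z] = -1*2.5 - 1*0.85714286 = -3.3571429

-3.3571429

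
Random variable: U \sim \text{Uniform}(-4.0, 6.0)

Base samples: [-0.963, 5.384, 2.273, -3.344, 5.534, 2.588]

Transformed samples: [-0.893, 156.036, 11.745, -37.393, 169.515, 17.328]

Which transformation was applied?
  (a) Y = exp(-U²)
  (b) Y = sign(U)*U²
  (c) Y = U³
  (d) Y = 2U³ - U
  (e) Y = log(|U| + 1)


Checking option (c) Y = U³:
  U = -0.963 -> Y = -0.893 ✓
  U = 5.384 -> Y = 156.036 ✓
  U = 2.273 -> Y = 11.745 ✓
All samples match this transformation.

(c) U³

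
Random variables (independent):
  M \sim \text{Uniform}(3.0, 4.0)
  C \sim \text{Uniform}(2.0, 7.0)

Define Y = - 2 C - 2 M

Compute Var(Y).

For independent RVs: Var(aX + bY) = a²Var(X) + b²Var(Y)
Var(M) = 0.083333333
Var(C) = 2.0833333
Var(Y) = (-2)²*0.083333333 + (-2)²*2.0833333
= 4*0.083333333 + 4*2.0833333 = 8.6666667

8.6666667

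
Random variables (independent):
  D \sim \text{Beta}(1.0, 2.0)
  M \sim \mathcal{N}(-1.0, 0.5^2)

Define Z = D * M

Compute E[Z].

For independent RVs: E[XY] = E[X]*E[Y]
E[D] = 0.33333333
E[M] = -1
E[Z] = 0.33333333 * (-1) = -0.33333333

-0.33333333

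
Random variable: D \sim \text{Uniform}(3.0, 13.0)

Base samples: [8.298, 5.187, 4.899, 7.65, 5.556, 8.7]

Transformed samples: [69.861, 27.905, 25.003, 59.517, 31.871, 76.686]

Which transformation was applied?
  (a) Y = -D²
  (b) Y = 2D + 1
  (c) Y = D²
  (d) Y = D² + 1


Checking option (d) Y = D² + 1:
  D = 8.298 -> Y = 69.861 ✓
  D = 5.187 -> Y = 27.905 ✓
  D = 4.899 -> Y = 25.003 ✓
All samples match this transformation.

(d) D² + 1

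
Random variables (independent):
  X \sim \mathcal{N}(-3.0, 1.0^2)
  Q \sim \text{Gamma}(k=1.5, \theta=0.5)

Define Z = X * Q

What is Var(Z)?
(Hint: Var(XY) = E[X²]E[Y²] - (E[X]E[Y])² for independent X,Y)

Var(XY) = E[X²]E[Y²] - (E[X]E[Y])²
E[X] = -3, Var(X) = 1
E[Q] = 0.75, Var(Q) = 0.375
E[X²] = 1 + (-3)² = 10
E[Q²] = 0.375 + 0.75² = 0.9375
Var(Z) = 10*0.9375 - (-3*0.75)²
= 9.375 - 5.0625 = 4.3125

4.3125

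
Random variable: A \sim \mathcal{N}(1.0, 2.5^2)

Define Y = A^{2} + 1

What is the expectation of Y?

E[Y] = 1*E[A²] + 1
E[A] = 1
E[A²] = Var(A) + (E[A])² = 6.25 + 1 = 7.25
E[Y] = 1*7.25 + 1 = 8.25

8.25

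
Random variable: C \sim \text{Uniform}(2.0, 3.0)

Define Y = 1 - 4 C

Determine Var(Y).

For Y = aC + b: Var(Y) = a² * Var(C)
Var(C) = (3 - 2)^2/12 = 0.083333333
Var(Y) = (-4)² * 0.083333333 = 16 * 0.083333333 = 1.3333333

1.3333333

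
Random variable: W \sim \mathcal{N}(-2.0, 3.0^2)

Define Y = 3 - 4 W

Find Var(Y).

For Y = aW + b: Var(Y) = a² * Var(W)
Var(W) = 3.0^2 = 9
Var(Y) = (-4)² * 9 = 16 * 9 = 144

144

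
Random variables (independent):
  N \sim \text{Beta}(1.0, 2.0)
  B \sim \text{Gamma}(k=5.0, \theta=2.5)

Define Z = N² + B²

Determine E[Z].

E[Z] = E[N²] + E[B²]
E[N²] = Var(N) + E[N]² = 0.055555556 + 0.11111111 = 0.16666667
E[B²] = Var(B) + E[B]² = 31.25 + 156.25 = 187.5
E[Z] = 0.16666667 + 187.5 = 187.66667

187.66667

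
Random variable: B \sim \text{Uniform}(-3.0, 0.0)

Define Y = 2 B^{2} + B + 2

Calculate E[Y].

E[Y] = 2*E[B²] + 1*E[B] + 2
E[B] = -1.5
E[B²] = Var(B) + (E[B])² = 0.75 + 2.25 = 3
E[Y] = 2*3 + 1*(-1.5) + 2 = 6.5

6.5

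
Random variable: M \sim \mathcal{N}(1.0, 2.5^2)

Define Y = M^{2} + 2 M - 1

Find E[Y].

E[Y] = 1*E[M²] + 2*E[M] - 1
E[M] = 1
E[M²] = Var(M) + (E[M])² = 6.25 + 1 = 7.25
E[Y] = 1*7.25 + 2*1 - 1 = 8.25

8.25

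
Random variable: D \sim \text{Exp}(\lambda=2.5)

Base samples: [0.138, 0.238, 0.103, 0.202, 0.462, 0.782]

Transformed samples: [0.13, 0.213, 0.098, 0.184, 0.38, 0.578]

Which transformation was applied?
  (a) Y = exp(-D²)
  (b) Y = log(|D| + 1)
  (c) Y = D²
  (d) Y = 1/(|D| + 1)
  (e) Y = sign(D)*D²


Checking option (b) Y = log(|D| + 1):
  D = 0.138 -> Y = 0.13 ✓
  D = 0.238 -> Y = 0.213 ✓
  D = 0.103 -> Y = 0.098 ✓
All samples match this transformation.

(b) log(|D| + 1)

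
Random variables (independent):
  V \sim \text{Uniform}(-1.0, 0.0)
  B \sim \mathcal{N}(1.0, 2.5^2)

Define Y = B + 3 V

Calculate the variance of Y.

For independent RVs: Var(aX + bY) = a²Var(X) + b²Var(Y)
Var(V) = 0.083333333
Var(B) = 6.25
Var(Y) = 3²*0.083333333 + 1²*6.25
= 9*0.083333333 + 1*6.25 = 7

7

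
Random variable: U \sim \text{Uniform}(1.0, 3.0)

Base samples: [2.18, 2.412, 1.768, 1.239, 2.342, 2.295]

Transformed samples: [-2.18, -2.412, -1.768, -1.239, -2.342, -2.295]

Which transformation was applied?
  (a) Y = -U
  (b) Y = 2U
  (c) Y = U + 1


Checking option (a) Y = -U:
  U = 2.18 -> Y = -2.18 ✓
  U = 2.412 -> Y = -2.412 ✓
  U = 1.768 -> Y = -1.768 ✓
All samples match this transformation.

(a) -U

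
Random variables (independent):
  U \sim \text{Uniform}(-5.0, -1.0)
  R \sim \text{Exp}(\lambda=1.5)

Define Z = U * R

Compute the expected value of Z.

For independent RVs: E[XY] = E[X]*E[Y]
E[U] = -3
E[R] = 0.66666667
E[Z] = -3 * 0.66666667 = -2

-2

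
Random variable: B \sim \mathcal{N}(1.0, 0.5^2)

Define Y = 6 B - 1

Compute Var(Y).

For Y = aB + b: Var(Y) = a² * Var(B)
Var(B) = 0.5^2 = 0.25
Var(Y) = 6² * 0.25 = 36 * 0.25 = 9

9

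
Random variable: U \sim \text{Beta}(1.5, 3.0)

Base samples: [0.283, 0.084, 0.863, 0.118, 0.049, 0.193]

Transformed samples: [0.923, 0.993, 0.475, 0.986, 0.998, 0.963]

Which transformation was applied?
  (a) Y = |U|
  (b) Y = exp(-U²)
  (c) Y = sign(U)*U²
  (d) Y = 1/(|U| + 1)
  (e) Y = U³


Checking option (b) Y = exp(-U²):
  U = 0.283 -> Y = 0.923 ✓
  U = 0.084 -> Y = 0.993 ✓
  U = 0.863 -> Y = 0.475 ✓
All samples match this transformation.

(b) exp(-U²)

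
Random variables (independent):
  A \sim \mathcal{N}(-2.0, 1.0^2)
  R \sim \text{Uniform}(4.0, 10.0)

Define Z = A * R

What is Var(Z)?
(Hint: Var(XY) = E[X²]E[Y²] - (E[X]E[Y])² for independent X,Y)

Var(XY) = E[X²]E[Y²] - (E[X]E[Y])²
E[A] = -2, Var(A) = 1
E[R] = 7, Var(R) = 3
E[A²] = 1 + (-2)² = 5
E[R²] = 3 + 7² = 52
Var(Z) = 5*52 - (-2*7)²
= 260 - 196 = 64

64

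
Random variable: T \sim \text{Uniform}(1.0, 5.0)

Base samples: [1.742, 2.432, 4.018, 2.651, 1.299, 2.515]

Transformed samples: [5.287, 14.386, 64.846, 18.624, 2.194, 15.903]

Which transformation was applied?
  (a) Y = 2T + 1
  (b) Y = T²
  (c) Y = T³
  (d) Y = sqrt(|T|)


Checking option (c) Y = T³:
  T = 1.742 -> Y = 5.287 ✓
  T = 2.432 -> Y = 14.386 ✓
  T = 4.018 -> Y = 64.846 ✓
All samples match this transformation.

(c) T³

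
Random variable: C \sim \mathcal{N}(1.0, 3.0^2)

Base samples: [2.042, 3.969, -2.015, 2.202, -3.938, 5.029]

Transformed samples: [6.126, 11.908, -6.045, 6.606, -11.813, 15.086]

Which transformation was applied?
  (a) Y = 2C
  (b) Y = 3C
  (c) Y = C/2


Checking option (b) Y = 3C:
  C = 2.042 -> Y = 6.126 ✓
  C = 3.969 -> Y = 11.908 ✓
  C = -2.015 -> Y = -6.045 ✓
All samples match this transformation.

(b) 3C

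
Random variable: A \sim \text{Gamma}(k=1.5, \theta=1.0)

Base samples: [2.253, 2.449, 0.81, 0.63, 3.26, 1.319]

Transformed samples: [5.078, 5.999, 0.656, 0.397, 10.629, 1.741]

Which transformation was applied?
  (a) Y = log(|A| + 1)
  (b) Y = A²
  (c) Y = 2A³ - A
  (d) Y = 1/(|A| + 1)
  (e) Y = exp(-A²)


Checking option (b) Y = A²:
  A = 2.253 -> Y = 5.078 ✓
  A = 2.449 -> Y = 5.999 ✓
  A = 0.81 -> Y = 0.656 ✓
All samples match this transformation.

(b) A²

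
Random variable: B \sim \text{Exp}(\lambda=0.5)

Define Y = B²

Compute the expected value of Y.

E[B²] = Var(B) + (E[B])² = 4 + 4 = 8

8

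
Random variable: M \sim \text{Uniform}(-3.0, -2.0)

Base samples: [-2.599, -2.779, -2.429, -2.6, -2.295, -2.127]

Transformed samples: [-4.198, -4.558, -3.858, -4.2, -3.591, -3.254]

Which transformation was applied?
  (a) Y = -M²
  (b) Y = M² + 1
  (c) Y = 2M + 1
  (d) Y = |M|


Checking option (c) Y = 2M + 1:
  M = -2.599 -> Y = -4.198 ✓
  M = -2.779 -> Y = -4.558 ✓
  M = -2.429 -> Y = -3.858 ✓
All samples match this transformation.

(c) 2M + 1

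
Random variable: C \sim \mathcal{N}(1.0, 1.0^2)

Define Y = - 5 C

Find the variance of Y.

For Y = aC + b: Var(Y) = a² * Var(C)
Var(C) = 1.0^2 = 1
Var(Y) = (-5)² * 1 = 25 * 1 = 25

25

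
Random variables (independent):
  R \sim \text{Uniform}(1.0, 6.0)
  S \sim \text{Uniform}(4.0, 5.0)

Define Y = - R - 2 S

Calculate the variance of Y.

For independent RVs: Var(aX + bY) = a²Var(X) + b²Var(Y)
Var(R) = 2.0833333
Var(S) = 0.083333333
Var(Y) = (-1)²*2.0833333 + (-2)²*0.083333333
= 1*2.0833333 + 4*0.083333333 = 2.4166667

2.4166667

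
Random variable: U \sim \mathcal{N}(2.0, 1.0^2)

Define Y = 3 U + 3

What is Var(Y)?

For Y = aU + b: Var(Y) = a² * Var(U)
Var(U) = 1.0^2 = 1
Var(Y) = 3² * 1 = 9 * 1 = 9

9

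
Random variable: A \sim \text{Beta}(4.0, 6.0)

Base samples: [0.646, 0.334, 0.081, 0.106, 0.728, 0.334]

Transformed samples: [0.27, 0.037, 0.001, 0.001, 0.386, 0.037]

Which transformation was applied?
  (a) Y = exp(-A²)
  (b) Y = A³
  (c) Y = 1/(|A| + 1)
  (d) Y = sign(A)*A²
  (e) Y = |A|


Checking option (b) Y = A³:
  A = 0.646 -> Y = 0.27 ✓
  A = 0.334 -> Y = 0.037 ✓
  A = 0.081 -> Y = 0.001 ✓
All samples match this transformation.

(b) A³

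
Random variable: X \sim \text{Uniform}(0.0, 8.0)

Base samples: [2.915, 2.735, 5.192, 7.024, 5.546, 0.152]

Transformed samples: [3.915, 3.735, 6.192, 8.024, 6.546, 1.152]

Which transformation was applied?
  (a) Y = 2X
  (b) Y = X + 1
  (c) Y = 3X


Checking option (b) Y = X + 1:
  X = 2.915 -> Y = 3.915 ✓
  X = 2.735 -> Y = 3.735 ✓
  X = 5.192 -> Y = 6.192 ✓
All samples match this transformation.

(b) X + 1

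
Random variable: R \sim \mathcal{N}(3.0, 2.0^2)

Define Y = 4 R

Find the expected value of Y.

For Y = 4R:
E[Y] = 4 * E[R]
E[R] = 3.0 = 3
E[Y] = 4 * 3 = 12

12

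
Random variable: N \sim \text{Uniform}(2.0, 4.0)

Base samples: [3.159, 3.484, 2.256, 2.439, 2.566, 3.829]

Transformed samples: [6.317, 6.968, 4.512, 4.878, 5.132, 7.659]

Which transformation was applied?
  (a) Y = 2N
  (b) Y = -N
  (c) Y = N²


Checking option (a) Y = 2N:
  N = 3.159 -> Y = 6.317 ✓
  N = 3.484 -> Y = 6.968 ✓
  N = 2.256 -> Y = 4.512 ✓
All samples match this transformation.

(a) 2N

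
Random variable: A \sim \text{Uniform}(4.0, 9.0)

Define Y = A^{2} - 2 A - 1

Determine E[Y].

E[Y] = 1*E[A²] - 2*E[A] - 1
E[A] = 6.5
E[A²] = Var(A) + (E[A])² = 2.0833333 + 42.25 = 44.333333
E[Y] = 1*44.333333 - 2*6.5 - 1 = 30.333333

30.333333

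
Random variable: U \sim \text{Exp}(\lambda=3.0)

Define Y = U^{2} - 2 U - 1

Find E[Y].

E[Y] = 1*E[U²] - 2*E[U] - 1
E[U] = 0.33333333
E[U²] = Var(U) + (E[U])² = 0.11111111 + 0.11111111 = 0.22222222
E[Y] = 1*0.22222222 - 2*0.33333333 - 1 = -1.4444444

-1.4444444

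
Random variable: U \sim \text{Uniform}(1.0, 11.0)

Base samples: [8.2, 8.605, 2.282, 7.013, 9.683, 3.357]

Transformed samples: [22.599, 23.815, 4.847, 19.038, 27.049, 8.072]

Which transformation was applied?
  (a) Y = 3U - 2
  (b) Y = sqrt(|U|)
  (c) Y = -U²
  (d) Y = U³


Checking option (a) Y = 3U - 2:
  U = 8.2 -> Y = 22.599 ✓
  U = 8.605 -> Y = 23.815 ✓
  U = 2.282 -> Y = 4.847 ✓
All samples match this transformation.

(a) 3U - 2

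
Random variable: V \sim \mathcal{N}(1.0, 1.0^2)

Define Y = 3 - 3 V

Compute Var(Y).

For Y = aV + b: Var(Y) = a² * Var(V)
Var(V) = 1.0^2 = 1
Var(Y) = (-3)² * 1 = 9 * 1 = 9

9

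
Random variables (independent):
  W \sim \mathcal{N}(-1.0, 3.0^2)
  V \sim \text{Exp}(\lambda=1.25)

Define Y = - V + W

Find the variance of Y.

For independent RVs: Var(aX + bY) = a²Var(X) + b²Var(Y)
Var(W) = 9
Var(V) = 0.64
Var(Y) = 1²*9 + (-1)²*0.64
= 1*9 + 1*0.64 = 9.64

9.64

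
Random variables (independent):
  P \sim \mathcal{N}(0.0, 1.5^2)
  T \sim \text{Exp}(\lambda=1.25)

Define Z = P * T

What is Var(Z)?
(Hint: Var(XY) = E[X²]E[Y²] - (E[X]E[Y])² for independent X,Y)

Var(XY) = E[X²]E[Y²] - (E[X]E[Y])²
E[P] = 0, Var(P) = 2.25
E[T] = 0.8, Var(T) = 0.64
E[P²] = 2.25 + 0² = 2.25
E[T²] = 0.64 + 0.8² = 1.28
Var(Z) = 2.25*1.28 - (0*0.8)²
= 2.88 - 0 = 2.88

2.88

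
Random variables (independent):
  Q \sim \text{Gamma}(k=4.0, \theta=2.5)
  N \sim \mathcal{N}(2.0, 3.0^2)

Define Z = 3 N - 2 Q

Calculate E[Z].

E[Z] = -2*E[Q] + 3*E[N]
E[Q] = 10
E[N] = 2
E[Z] = -2*10 + 3*2 = -14

-14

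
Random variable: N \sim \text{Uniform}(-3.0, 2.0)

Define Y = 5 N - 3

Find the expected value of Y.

For Y = 5N - 3:
E[Y] = 5 * E[N] - 3
E[N] = (-3 + 2)/2 = -0.5
E[Y] = 5 * (-0.5) - 3 = -5.5

-5.5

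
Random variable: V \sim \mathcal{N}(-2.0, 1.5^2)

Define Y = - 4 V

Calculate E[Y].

For Y = -4V:
E[Y] = -4 * E[V]
E[V] = -2.0 = -2
E[Y] = -4 * (-2) = 8

8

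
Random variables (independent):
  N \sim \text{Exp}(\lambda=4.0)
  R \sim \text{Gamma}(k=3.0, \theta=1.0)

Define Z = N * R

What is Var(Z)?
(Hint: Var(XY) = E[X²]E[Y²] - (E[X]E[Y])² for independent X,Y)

Var(XY) = E[X²]E[Y²] - (E[X]E[Y])²
E[N] = 0.25, Var(N) = 0.0625
E[R] = 3, Var(R) = 3
E[N²] = 0.0625 + 0.25² = 0.125
E[R²] = 3 + 3² = 12
Var(Z) = 0.125*12 - (0.25*3)²
= 1.5 - 0.5625 = 0.9375

0.9375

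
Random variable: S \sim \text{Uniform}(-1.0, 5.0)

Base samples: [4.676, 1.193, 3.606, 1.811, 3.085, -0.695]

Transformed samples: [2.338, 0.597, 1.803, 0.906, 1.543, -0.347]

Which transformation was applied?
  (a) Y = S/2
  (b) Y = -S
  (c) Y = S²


Checking option (a) Y = S/2:
  S = 4.676 -> Y = 2.338 ✓
  S = 1.193 -> Y = 0.597 ✓
  S = 3.606 -> Y = 1.803 ✓
All samples match this transformation.

(a) S/2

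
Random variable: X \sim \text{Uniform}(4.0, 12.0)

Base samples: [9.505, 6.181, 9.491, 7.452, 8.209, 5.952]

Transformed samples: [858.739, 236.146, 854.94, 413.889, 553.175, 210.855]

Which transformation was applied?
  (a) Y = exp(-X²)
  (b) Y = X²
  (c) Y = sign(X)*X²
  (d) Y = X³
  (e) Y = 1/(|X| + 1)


Checking option (d) Y = X³:
  X = 9.505 -> Y = 858.739 ✓
  X = 6.181 -> Y = 236.146 ✓
  X = 9.491 -> Y = 854.94 ✓
All samples match this transformation.

(d) X³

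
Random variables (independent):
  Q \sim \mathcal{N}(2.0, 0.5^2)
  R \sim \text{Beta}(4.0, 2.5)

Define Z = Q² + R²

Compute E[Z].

E[Z] = E[Q²] + E[R²]
E[Q²] = Var(Q) + E[Q]² = 0.25 + 4 = 4.25
E[R²] = Var(R) + E[R]² = 0.031558185 + 0.37869822 = 0.41025641
E[Z] = 4.25 + 0.41025641 = 4.6602564

4.6602564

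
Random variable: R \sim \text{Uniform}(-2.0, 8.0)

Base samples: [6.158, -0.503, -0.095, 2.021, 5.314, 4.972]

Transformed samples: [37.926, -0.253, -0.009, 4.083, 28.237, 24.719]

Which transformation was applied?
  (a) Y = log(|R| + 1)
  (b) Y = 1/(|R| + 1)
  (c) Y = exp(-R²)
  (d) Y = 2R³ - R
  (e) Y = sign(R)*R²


Checking option (e) Y = sign(R)*R²:
  R = 6.158 -> Y = 37.926 ✓
  R = -0.503 -> Y = -0.253 ✓
  R = -0.095 -> Y = -0.009 ✓
All samples match this transformation.

(e) sign(R)*R²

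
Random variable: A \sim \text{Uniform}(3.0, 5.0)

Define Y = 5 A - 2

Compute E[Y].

For Y = 5A - 2:
E[Y] = 5 * E[A] - 2
E[A] = (3 + 5)/2 = 4
E[Y] = 5 * 4 - 2 = 18

18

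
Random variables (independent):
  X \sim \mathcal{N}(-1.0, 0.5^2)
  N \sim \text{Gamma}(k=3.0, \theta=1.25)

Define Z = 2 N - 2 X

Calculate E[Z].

E[Z] = -2*E[X] + 2*E[N]
E[X] = -1
E[N] = 3.75
E[Z] = -2*(-1) + 2*3.75 = 9.5

9.5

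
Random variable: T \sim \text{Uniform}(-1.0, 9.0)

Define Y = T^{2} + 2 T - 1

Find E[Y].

E[Y] = 1*E[T²] + 2*E[T] - 1
E[T] = 4
E[T²] = Var(T) + (E[T])² = 8.3333333 + 16 = 24.333333
E[Y] = 1*24.333333 + 2*4 - 1 = 31.333333

31.333333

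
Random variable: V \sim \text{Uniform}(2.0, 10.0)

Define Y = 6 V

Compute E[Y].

For Y = 6V:
E[Y] = 6 * E[V]
E[V] = (2 + 10)/2 = 6
E[Y] = 6 * 6 = 36

36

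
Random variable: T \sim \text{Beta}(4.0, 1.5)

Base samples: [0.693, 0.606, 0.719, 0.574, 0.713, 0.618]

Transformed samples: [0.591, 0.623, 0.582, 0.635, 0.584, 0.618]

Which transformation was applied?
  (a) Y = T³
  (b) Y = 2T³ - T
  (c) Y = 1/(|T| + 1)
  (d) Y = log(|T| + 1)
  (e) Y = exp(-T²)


Checking option (c) Y = 1/(|T| + 1):
  T = 0.693 -> Y = 0.591 ✓
  T = 0.606 -> Y = 0.623 ✓
  T = 0.719 -> Y = 0.582 ✓
All samples match this transformation.

(c) 1/(|T| + 1)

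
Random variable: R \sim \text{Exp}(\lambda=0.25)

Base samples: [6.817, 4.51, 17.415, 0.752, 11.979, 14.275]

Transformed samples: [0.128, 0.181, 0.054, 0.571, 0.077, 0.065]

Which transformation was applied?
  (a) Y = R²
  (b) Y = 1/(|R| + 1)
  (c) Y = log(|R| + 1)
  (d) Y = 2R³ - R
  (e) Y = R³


Checking option (b) Y = 1/(|R| + 1):
  R = 6.817 -> Y = 0.128 ✓
  R = 4.51 -> Y = 0.181 ✓
  R = 17.415 -> Y = 0.054 ✓
All samples match this transformation.

(b) 1/(|R| + 1)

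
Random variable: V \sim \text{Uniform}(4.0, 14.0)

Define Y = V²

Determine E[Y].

E[V²] = Var(V) + (E[V])² = 8.3333333 + 81 = 89.333333

89.333333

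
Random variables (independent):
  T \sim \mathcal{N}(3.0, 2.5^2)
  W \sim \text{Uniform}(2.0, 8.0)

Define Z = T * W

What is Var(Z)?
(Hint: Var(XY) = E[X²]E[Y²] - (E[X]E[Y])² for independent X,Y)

Var(XY) = E[X²]E[Y²] - (E[X]E[Y])²
E[T] = 3, Var(T) = 6.25
E[W] = 5, Var(W) = 3
E[T²] = 6.25 + 3² = 15.25
E[W²] = 3 + 5² = 28
Var(Z) = 15.25*28 - (3*5)²
= 427 - 225 = 202

202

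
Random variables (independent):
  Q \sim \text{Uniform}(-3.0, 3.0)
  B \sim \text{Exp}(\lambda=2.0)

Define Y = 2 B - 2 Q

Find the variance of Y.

For independent RVs: Var(aX + bY) = a²Var(X) + b²Var(Y)
Var(Q) = 3
Var(B) = 0.25
Var(Y) = (-2)²*3 + 2²*0.25
= 4*3 + 4*0.25 = 13

13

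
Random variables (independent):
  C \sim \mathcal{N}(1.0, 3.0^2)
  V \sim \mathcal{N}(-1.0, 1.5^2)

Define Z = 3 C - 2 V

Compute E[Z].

E[Z] = 3*E[C] - 2*E[V]
E[C] = 1
E[V] = -1
E[Z] = 3*1 - 2*(-1) = 5

5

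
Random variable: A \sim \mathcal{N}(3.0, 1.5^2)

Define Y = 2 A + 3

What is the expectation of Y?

For Y = 2A + 3:
E[Y] = 2 * E[A] + 3
E[A] = 3.0 = 3
E[Y] = 2 * 3 + 3 = 9

9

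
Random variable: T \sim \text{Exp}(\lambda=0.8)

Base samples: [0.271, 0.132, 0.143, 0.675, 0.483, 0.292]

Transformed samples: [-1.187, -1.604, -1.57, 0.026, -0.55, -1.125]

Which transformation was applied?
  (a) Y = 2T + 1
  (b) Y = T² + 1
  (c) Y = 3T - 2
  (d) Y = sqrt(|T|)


Checking option (c) Y = 3T - 2:
  T = 0.271 -> Y = -1.187 ✓
  T = 0.132 -> Y = -1.604 ✓
  T = 0.143 -> Y = -1.57 ✓
All samples match this transformation.

(c) 3T - 2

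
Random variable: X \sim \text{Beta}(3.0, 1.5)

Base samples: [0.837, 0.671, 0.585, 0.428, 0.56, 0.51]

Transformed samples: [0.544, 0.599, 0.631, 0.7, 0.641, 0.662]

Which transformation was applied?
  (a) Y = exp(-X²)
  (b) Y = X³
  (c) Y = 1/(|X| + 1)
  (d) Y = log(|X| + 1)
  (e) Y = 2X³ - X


Checking option (c) Y = 1/(|X| + 1):
  X = 0.837 -> Y = 0.544 ✓
  X = 0.671 -> Y = 0.599 ✓
  X = 0.585 -> Y = 0.631 ✓
All samples match this transformation.

(c) 1/(|X| + 1)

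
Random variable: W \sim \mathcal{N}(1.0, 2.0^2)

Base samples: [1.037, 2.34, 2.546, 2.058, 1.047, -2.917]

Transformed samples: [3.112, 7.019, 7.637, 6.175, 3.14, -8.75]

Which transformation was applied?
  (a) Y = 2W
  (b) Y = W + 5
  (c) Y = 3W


Checking option (c) Y = 3W:
  W = 1.037 -> Y = 3.112 ✓
  W = 2.34 -> Y = 7.019 ✓
  W = 2.546 -> Y = 7.637 ✓
All samples match this transformation.

(c) 3W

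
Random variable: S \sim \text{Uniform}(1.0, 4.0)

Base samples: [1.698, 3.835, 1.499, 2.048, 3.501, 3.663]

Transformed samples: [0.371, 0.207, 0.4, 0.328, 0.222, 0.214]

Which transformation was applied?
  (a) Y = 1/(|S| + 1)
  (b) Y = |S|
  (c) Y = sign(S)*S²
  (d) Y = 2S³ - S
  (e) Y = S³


Checking option (a) Y = 1/(|S| + 1):
  S = 1.698 -> Y = 0.371 ✓
  S = 3.835 -> Y = 0.207 ✓
  S = 1.499 -> Y = 0.4 ✓
All samples match this transformation.

(a) 1/(|S| + 1)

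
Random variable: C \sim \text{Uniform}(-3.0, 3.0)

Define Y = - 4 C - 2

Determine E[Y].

For Y = -4C - 2:
E[Y] = -4 * E[C] - 2
E[C] = (-3 + 3)/2 = 0
E[Y] = -4 * 0 - 2 = -2

-2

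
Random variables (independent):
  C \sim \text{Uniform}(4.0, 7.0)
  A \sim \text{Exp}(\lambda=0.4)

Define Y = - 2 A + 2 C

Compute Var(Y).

For independent RVs: Var(aX + bY) = a²Var(X) + b²Var(Y)
Var(C) = 0.75
Var(A) = 6.25
Var(Y) = 2²*0.75 + (-2)²*6.25
= 4*0.75 + 4*6.25 = 28

28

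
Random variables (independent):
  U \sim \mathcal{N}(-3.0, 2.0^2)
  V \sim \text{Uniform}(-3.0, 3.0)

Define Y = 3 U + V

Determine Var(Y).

For independent RVs: Var(aX + bY) = a²Var(X) + b²Var(Y)
Var(U) = 4
Var(V) = 3
Var(Y) = 3²*4 + 1²*3
= 9*4 + 1*3 = 39

39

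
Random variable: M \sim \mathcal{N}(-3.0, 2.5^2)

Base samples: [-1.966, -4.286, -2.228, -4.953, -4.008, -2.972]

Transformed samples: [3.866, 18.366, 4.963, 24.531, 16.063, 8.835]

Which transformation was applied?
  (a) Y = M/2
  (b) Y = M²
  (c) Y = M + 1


Checking option (b) Y = M²:
  M = -1.966 -> Y = 3.866 ✓
  M = -4.286 -> Y = 18.366 ✓
  M = -2.228 -> Y = 4.963 ✓
All samples match this transformation.

(b) M²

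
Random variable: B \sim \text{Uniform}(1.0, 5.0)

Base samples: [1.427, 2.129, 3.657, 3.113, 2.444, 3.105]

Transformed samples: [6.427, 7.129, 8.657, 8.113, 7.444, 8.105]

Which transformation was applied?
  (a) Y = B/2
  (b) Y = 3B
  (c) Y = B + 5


Checking option (c) Y = B + 5:
  B = 1.427 -> Y = 6.427 ✓
  B = 2.129 -> Y = 7.129 ✓
  B = 3.657 -> Y = 8.657 ✓
All samples match this transformation.

(c) B + 5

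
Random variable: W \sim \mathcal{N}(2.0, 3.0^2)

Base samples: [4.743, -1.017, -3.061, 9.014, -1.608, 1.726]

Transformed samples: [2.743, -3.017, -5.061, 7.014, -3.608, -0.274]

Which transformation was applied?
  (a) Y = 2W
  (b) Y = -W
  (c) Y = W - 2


Checking option (c) Y = W - 2:
  W = 4.743 -> Y = 2.743 ✓
  W = -1.017 -> Y = -3.017 ✓
  W = -3.061 -> Y = -5.061 ✓
All samples match this transformation.

(c) W - 2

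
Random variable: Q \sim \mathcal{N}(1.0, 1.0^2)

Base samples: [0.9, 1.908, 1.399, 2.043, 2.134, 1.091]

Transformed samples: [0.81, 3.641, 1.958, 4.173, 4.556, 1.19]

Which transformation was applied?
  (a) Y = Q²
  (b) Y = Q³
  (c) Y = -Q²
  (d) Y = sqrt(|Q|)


Checking option (a) Y = Q²:
  Q = 0.9 -> Y = 0.81 ✓
  Q = 1.908 -> Y = 3.641 ✓
  Q = 1.399 -> Y = 1.958 ✓
All samples match this transformation.

(a) Q²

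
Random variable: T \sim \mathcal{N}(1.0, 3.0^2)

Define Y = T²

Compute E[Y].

E[T²] = Var(T) + (E[T])² = 9 + 1 = 10

10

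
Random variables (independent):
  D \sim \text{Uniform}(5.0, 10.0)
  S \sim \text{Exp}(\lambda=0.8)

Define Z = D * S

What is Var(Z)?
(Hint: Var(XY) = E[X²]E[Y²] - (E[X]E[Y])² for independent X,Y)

Var(XY) = E[X²]E[Y²] - (E[X]E[Y])²
E[D] = 7.5, Var(D) = 2.0833333
E[S] = 1.25, Var(S) = 1.5625
E[D²] = 2.0833333 + 7.5² = 58.333333
E[S²] = 1.5625 + 1.25² = 3.125
Var(Z) = 58.333333*3.125 - (7.5*1.25)²
= 182.29167 - 87.890625 = 94.401042

94.401042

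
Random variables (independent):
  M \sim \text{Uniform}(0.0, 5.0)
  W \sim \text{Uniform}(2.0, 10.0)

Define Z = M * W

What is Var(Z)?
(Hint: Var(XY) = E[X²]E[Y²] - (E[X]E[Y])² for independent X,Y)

Var(XY) = E[X²]E[Y²] - (E[X]E[Y])²
E[M] = 2.5, Var(M) = 2.0833333
E[W] = 6, Var(W) = 5.3333333
E[M²] = 2.0833333 + 2.5² = 8.3333333
E[W²] = 5.3333333 + 6² = 41.333333
Var(Z) = 8.3333333*41.333333 - (2.5*6)²
= 344.44444 - 225 = 119.44444

119.44444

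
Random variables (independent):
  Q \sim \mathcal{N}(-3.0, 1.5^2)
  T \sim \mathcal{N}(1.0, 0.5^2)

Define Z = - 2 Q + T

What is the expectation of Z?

E[Z] = -2*E[Q] + 1*E[T]
E[Q] = -3
E[T] = 1
E[Z] = -2*(-3) + 1*1 = 7

7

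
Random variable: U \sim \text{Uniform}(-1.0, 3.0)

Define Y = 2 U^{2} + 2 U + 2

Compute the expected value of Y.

E[Y] = 2*E[U²] + 2*E[U] + 2
E[U] = 1
E[U²] = Var(U) + (E[U])² = 1.3333333 + 1 = 2.3333333
E[Y] = 2*2.3333333 + 2*1 + 2 = 8.6666667

8.6666667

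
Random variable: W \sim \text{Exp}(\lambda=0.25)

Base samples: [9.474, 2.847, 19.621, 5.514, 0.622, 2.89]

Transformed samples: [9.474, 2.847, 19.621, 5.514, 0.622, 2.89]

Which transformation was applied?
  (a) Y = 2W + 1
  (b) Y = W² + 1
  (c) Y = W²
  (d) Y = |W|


Checking option (d) Y = |W|:
  W = 9.474 -> Y = 9.474 ✓
  W = 2.847 -> Y = 2.847 ✓
  W = 19.621 -> Y = 19.621 ✓
All samples match this transformation.

(d) |W|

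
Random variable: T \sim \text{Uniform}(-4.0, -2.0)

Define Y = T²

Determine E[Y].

E[T²] = Var(T) + (E[T])² = 0.33333333 + 9 = 9.3333333

9.3333333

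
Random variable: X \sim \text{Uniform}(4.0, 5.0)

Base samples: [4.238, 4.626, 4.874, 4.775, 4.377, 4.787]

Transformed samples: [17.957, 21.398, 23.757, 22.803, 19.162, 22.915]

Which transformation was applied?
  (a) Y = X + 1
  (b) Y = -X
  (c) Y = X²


Checking option (c) Y = X²:
  X = 4.238 -> Y = 17.957 ✓
  X = 4.626 -> Y = 21.398 ✓
  X = 4.874 -> Y = 23.757 ✓
All samples match this transformation.

(c) X²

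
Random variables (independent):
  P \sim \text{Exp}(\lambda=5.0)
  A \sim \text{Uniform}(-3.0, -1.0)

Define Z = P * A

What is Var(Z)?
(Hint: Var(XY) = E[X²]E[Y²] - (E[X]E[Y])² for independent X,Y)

Var(XY) = E[X²]E[Y²] - (E[X]E[Y])²
E[P] = 0.2, Var(P) = 0.04
E[A] = -2, Var(A) = 0.33333333
E[P²] = 0.04 + 0.2² = 0.08
E[A²] = 0.33333333 + (-2)² = 4.3333333
Var(Z) = 0.08*4.3333333 - (0.2*(-2))²
= 0.34666667 - 0.16 = 0.18666667

0.18666667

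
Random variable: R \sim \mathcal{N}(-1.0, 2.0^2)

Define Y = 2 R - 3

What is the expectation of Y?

For Y = 2R - 3:
E[Y] = 2 * E[R] - 3
E[R] = -1.0 = -1
E[Y] = 2 * (-1) - 3 = -5

-5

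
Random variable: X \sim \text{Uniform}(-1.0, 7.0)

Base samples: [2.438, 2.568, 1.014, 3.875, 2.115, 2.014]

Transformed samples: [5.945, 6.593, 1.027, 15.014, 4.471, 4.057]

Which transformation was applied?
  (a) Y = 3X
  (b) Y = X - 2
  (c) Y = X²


Checking option (c) Y = X²:
  X = 2.438 -> Y = 5.945 ✓
  X = 2.568 -> Y = 6.593 ✓
  X = 1.014 -> Y = 1.027 ✓
All samples match this transformation.

(c) X²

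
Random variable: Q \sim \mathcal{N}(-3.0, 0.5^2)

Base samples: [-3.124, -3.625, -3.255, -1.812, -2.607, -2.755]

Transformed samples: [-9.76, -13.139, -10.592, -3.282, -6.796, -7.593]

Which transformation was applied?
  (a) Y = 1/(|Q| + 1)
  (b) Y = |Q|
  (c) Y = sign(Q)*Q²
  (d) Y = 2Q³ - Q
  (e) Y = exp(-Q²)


Checking option (c) Y = sign(Q)*Q²:
  Q = -3.124 -> Y = -9.76 ✓
  Q = -3.625 -> Y = -13.139 ✓
  Q = -3.255 -> Y = -10.592 ✓
All samples match this transformation.

(c) sign(Q)*Q²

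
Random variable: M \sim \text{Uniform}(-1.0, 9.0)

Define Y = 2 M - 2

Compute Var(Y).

For Y = aM + b: Var(Y) = a² * Var(M)
Var(M) = (9 + 1)^2/12 = 8.3333333
Var(Y) = 2² * 8.3333333 = 4 * 8.3333333 = 33.333333

33.333333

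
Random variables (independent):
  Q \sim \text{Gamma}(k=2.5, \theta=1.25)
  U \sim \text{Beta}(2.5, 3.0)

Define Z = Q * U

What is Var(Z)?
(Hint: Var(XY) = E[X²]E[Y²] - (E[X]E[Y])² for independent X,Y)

Var(XY) = E[X²]E[Y²] - (E[X]E[Y])²
E[Q] = 3.125, Var(Q) = 3.90625
E[U] = 0.45454545, Var(U) = 0.038143675
E[Q²] = 3.90625 + 3.125² = 13.671875
E[U²] = 0.038143675 + 0.45454545² = 0.24475524
Var(Z) = 13.671875*0.24475524 - (3.125*0.45454545)²
= 3.3462631 - 2.0176911 = 1.328572

1.328572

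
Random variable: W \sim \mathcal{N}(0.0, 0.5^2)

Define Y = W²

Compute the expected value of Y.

Using E[X²] = Var(X) + (E[X])²:
E[W] = 0
Var(W) = 0.5^2 = 0.25
E[W²] = 0.25 + 0² = 0.25 + 0 = 0.25

0.25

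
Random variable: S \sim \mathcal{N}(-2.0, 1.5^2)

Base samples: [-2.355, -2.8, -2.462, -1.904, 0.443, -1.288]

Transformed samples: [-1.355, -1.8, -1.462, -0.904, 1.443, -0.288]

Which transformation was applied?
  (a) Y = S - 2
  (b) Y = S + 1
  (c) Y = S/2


Checking option (b) Y = S + 1:
  S = -2.355 -> Y = -1.355 ✓
  S = -2.8 -> Y = -1.8 ✓
  S = -2.462 -> Y = -1.462 ✓
All samples match this transformation.

(b) S + 1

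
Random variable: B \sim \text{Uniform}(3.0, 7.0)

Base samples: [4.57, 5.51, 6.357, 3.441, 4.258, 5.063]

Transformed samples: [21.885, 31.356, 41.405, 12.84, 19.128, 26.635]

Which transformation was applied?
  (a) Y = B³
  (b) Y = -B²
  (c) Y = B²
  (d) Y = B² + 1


Checking option (d) Y = B² + 1:
  B = 4.57 -> Y = 21.885 ✓
  B = 5.51 -> Y = 31.356 ✓
  B = 6.357 -> Y = 41.405 ✓
All samples match this transformation.

(d) B² + 1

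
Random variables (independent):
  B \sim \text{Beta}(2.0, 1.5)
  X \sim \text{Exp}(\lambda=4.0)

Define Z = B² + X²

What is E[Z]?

E[Z] = E[B²] + E[X²]
E[B²] = Var(B) + E[B]² = 0.054421769 + 0.32653061 = 0.38095238
E[X²] = Var(X) + E[X]² = 0.0625 + 0.0625 = 0.125
E[Z] = 0.38095238 + 0.125 = 0.50595238

0.50595238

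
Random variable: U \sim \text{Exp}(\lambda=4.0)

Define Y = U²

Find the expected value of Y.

Using E[X²] = Var(X) + (E[X])²:
E[U] = 0.25
Var(U) = 1/4.0^2 = 0.0625
E[U²] = 0.0625 + 0.25² = 0.0625 + 0.0625 = 0.125

0.125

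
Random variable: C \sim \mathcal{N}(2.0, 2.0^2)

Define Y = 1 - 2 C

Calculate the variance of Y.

For Y = aC + b: Var(Y) = a² * Var(C)
Var(C) = 2.0^2 = 4
Var(Y) = (-2)² * 4 = 4 * 4 = 16

16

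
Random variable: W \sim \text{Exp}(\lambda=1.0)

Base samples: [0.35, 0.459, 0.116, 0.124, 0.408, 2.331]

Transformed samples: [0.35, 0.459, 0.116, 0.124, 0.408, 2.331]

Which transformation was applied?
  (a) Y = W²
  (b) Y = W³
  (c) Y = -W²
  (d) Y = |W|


Checking option (d) Y = |W|:
  W = 0.35 -> Y = 0.35 ✓
  W = 0.459 -> Y = 0.459 ✓
  W = 0.116 -> Y = 0.116 ✓
All samples match this transformation.

(d) |W|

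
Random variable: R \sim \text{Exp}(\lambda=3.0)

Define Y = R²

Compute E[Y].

Using E[X²] = Var(X) + (E[X])²:
E[R] = 0.33333333
Var(R) = 1/3.0^2 = 0.11111111
E[R²] = 0.11111111 + 0.33333333² = 0.11111111 + 0.11111111 = 0.22222222

0.22222222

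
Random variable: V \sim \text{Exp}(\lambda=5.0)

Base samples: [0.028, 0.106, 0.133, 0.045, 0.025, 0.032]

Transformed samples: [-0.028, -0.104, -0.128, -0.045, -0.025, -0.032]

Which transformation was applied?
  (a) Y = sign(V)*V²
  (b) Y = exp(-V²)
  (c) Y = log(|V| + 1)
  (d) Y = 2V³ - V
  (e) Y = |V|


Checking option (d) Y = 2V³ - V:
  V = 0.028 -> Y = -0.028 ✓
  V = 0.106 -> Y = -0.104 ✓
  V = 0.133 -> Y = -0.128 ✓
All samples match this transformation.

(d) 2V³ - V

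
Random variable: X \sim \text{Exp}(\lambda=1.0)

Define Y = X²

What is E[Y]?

E[X²] = Var(X) + (E[X])² = 1 + 1 = 2

2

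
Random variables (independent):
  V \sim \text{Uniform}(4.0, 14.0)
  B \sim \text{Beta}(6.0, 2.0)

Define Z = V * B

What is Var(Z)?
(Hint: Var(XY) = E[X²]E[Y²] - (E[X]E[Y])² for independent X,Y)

Var(XY) = E[X²]E[Y²] - (E[X]E[Y])²
E[V] = 9, Var(V) = 8.3333333
E[B] = 0.75, Var(B) = 0.020833333
E[V²] = 8.3333333 + 9² = 89.333333
E[B²] = 0.020833333 + 0.75² = 0.58333333
Var(Z) = 89.333333*0.58333333 - (9*0.75)²
= 52.111111 - 45.5625 = 6.5486111

6.5486111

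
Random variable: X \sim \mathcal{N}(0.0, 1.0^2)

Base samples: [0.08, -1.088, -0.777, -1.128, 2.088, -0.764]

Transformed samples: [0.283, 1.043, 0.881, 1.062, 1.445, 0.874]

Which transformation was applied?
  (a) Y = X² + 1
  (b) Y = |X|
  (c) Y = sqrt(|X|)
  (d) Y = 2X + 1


Checking option (c) Y = sqrt(|X|):
  X = 0.08 -> Y = 0.283 ✓
  X = -1.088 -> Y = 1.043 ✓
  X = -0.777 -> Y = 0.881 ✓
All samples match this transformation.

(c) sqrt(|X|)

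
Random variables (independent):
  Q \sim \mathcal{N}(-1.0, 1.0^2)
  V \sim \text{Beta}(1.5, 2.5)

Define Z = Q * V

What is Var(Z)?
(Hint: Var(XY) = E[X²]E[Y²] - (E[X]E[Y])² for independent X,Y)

Var(XY) = E[X²]E[Y²] - (E[X]E[Y])²
E[Q] = -1, Var(Q) = 1
E[V] = 0.375, Var(V) = 0.046875
E[Q²] = 1 + (-1)² = 2
E[V²] = 0.046875 + 0.375² = 0.1875
Var(Z) = 2*0.1875 - (-1*0.375)²
= 0.375 - 0.140625 = 0.234375

0.234375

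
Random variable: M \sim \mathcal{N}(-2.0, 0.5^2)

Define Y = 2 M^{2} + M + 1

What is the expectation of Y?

E[Y] = 2*E[M²] + 1*E[M] + 1
E[M] = -2
E[M²] = Var(M) + (E[M])² = 0.25 + 4 = 4.25
E[Y] = 2*4.25 + 1*(-2) + 1 = 7.5

7.5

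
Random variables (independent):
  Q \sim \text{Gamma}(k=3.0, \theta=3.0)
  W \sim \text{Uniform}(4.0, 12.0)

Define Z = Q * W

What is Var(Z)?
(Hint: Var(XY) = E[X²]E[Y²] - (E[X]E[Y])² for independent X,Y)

Var(XY) = E[X²]E[Y²] - (E[X]E[Y])²
E[Q] = 9, Var(Q) = 27
E[W] = 8, Var(W) = 5.3333333
E[Q²] = 27 + 9² = 108
E[W²] = 5.3333333 + 8² = 69.333333
Var(Z) = 108*69.333333 - (9*8)²
= 7488 - 5184 = 2304

2304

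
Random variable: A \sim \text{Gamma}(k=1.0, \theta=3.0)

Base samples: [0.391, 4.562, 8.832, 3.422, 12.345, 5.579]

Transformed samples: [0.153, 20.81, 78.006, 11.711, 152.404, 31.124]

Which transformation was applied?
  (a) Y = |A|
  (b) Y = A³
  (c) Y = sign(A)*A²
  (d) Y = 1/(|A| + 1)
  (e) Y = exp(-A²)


Checking option (c) Y = sign(A)*A²:
  A = 0.391 -> Y = 0.153 ✓
  A = 4.562 -> Y = 20.81 ✓
  A = 8.832 -> Y = 78.006 ✓
All samples match this transformation.

(c) sign(A)*A²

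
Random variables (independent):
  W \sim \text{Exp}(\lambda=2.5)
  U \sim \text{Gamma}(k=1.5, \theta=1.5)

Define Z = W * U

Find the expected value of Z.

For independent RVs: E[XY] = E[X]*E[Y]
E[W] = 0.4
E[U] = 2.25
E[Z] = 0.4 * 2.25 = 0.9

0.9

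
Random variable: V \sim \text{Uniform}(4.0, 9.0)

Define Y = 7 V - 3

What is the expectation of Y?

For Y = 7V - 3:
E[Y] = 7 * E[V] - 3
E[V] = (4 + 9)/2 = 6.5
E[Y] = 7 * 6.5 - 3 = 42.5

42.5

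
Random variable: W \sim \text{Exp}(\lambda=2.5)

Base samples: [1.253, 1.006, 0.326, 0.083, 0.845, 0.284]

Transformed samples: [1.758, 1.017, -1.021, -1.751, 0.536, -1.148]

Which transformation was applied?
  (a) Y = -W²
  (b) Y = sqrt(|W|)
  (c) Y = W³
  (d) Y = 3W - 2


Checking option (d) Y = 3W - 2:
  W = 1.253 -> Y = 1.758 ✓
  W = 1.006 -> Y = 1.017 ✓
  W = 0.326 -> Y = -1.021 ✓
All samples match this transformation.

(d) 3W - 2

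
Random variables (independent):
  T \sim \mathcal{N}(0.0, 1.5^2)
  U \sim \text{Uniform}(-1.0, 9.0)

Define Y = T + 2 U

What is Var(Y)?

For independent RVs: Var(aX + bY) = a²Var(X) + b²Var(Y)
Var(T) = 2.25
Var(U) = 8.3333333
Var(Y) = 1²*2.25 + 2²*8.3333333
= 1*2.25 + 4*8.3333333 = 35.583333

35.583333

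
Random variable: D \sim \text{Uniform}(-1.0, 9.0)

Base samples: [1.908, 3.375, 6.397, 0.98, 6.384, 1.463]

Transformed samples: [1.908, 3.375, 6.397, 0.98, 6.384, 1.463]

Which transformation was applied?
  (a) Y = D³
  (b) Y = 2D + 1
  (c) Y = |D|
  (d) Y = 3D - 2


Checking option (c) Y = |D|:
  D = 1.908 -> Y = 1.908 ✓
  D = 3.375 -> Y = 3.375 ✓
  D = 6.397 -> Y = 6.397 ✓
All samples match this transformation.

(c) |D|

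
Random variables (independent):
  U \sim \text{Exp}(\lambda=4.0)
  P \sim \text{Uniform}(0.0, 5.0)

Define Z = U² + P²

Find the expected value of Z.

E[Z] = E[U²] + E[P²]
E[U²] = Var(U) + E[U]² = 0.0625 + 0.0625 = 0.125
E[P²] = Var(P) + E[P]² = 2.0833333 + 6.25 = 8.3333333
E[Z] = 0.125 + 8.3333333 = 8.4583333

8.4583333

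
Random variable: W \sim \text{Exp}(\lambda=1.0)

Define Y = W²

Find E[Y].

E[W²] = Var(W) + (E[W])² = 1 + 1 = 2

2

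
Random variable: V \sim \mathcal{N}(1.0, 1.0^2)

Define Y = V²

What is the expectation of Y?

Using E[X²] = Var(X) + (E[X])²:
E[V] = 1
Var(V) = 1.0^2 = 1
E[V²] = 1 + 1² = 1 + 1 = 2

2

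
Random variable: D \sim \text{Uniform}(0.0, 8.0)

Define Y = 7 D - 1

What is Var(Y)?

For Y = aD + b: Var(Y) = a² * Var(D)
Var(D) = (8 - 0)^2/12 = 5.3333333
Var(Y) = 7² * 5.3333333 = 49 * 5.3333333 = 261.33333

261.33333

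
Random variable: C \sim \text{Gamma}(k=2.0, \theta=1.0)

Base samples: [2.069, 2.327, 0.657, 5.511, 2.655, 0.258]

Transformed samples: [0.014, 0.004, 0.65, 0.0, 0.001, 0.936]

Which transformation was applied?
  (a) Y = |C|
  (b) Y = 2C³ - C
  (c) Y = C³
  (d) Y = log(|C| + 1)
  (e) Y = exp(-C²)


Checking option (e) Y = exp(-C²):
  C = 2.069 -> Y = 0.014 ✓
  C = 2.327 -> Y = 0.004 ✓
  C = 0.657 -> Y = 0.65 ✓
All samples match this transformation.

(e) exp(-C²)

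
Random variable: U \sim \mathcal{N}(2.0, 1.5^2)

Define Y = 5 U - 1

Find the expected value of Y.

For Y = 5U - 1:
E[Y] = 5 * E[U] - 1
E[U] = 2.0 = 2
E[Y] = 5 * 2 - 1 = 9

9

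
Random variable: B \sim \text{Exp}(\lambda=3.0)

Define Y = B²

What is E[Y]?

Using E[X²] = Var(X) + (E[X])²:
E[B] = 0.33333333
Var(B) = 1/3.0^2 = 0.11111111
E[B²] = 0.11111111 + 0.33333333² = 0.11111111 + 0.11111111 = 0.22222222

0.22222222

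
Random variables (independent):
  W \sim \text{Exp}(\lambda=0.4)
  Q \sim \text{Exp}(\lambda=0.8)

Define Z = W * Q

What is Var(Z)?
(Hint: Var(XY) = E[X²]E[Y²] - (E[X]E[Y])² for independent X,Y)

Var(XY) = E[X²]E[Y²] - (E[X]E[Y])²
E[W] = 2.5, Var(W) = 6.25
E[Q] = 1.25, Var(Q) = 1.5625
E[W²] = 6.25 + 2.5² = 12.5
E[Q²] = 1.5625 + 1.25² = 3.125
Var(Z) = 12.5*3.125 - (2.5*1.25)²
= 39.0625 - 9.765625 = 29.296875

29.296875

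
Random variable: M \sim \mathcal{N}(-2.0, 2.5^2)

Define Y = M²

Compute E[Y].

E[M²] = Var(M) + (E[M])² = 6.25 + 4 = 10.25

10.25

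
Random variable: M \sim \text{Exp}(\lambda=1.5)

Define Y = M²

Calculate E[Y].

Using E[X²] = Var(X) + (E[X])²:
E[M] = 0.66666667
Var(M) = 1/1.5^2 = 0.44444444
E[M²] = 0.44444444 + 0.66666667² = 0.44444444 + 0.44444444 = 0.88888889

0.88888889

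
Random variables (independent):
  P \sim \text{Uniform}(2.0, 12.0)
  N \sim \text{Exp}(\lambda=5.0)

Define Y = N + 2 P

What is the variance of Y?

For independent RVs: Var(aX + bY) = a²Var(X) + b²Var(Y)
Var(P) = 8.3333333
Var(N) = 0.04
Var(Y) = 2²*8.3333333 + 1²*0.04
= 4*8.3333333 + 1*0.04 = 33.373333

33.373333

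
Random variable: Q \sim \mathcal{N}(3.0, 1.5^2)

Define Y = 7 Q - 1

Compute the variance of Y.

For Y = aQ + b: Var(Y) = a² * Var(Q)
Var(Q) = 1.5^2 = 2.25
Var(Y) = 7² * 2.25 = 49 * 2.25 = 110.25

110.25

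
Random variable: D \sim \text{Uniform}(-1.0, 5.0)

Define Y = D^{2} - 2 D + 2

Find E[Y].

E[Y] = 1*E[D²] - 2*E[D] + 2
E[D] = 2
E[D²] = Var(D) + (E[D])² = 3 + 4 = 7
E[Y] = 1*7 - 2*2 + 2 = 5

5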